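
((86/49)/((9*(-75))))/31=-86/1025325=-0.00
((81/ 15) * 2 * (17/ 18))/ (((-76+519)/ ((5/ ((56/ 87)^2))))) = 0.28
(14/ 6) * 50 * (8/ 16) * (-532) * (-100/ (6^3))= 1163750/ 81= 14367.28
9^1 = 9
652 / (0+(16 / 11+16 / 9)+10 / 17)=548658 / 3215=170.66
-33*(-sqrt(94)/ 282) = 11*sqrt(94)/ 94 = 1.13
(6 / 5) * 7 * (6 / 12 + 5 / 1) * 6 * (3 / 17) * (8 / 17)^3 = 2128896 / 417605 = 5.10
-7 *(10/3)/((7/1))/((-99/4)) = 40/297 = 0.13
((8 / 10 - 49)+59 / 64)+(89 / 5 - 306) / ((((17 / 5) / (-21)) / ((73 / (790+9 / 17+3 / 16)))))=230185191 / 1966400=117.06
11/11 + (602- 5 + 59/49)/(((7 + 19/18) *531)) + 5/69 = 35065486/28924455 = 1.21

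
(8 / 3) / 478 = 4 / 717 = 0.01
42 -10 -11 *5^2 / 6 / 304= 58093 / 1824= 31.85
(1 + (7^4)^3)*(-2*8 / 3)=-221460595232 / 3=-73820198410.67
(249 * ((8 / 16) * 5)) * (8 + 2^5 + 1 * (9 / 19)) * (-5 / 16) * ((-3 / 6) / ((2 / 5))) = 23935125 / 2432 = 9841.75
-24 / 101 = -0.24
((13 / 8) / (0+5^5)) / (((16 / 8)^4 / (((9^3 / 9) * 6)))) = 3159 / 200000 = 0.02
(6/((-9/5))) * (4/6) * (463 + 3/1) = -9320/9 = -1035.56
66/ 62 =33/ 31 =1.06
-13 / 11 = -1.18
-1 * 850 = -850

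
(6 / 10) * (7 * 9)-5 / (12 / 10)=1009 / 30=33.63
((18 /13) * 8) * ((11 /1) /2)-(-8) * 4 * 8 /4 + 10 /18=14681 /117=125.48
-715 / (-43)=715 / 43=16.63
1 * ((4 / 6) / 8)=1 / 12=0.08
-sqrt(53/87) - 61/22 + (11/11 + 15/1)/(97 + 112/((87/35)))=-723275/271898 - sqrt(4611)/87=-3.44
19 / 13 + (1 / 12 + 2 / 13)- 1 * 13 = -1763 / 156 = -11.30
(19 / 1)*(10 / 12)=95 / 6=15.83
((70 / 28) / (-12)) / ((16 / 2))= -0.03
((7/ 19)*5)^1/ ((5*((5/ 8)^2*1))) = 448/ 475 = 0.94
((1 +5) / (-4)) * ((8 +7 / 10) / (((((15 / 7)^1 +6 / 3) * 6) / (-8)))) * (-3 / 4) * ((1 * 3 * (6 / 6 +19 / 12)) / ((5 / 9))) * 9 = -158193 / 400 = -395.48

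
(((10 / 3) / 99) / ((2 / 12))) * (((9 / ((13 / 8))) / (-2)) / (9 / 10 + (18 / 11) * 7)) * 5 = -4000 / 17667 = -0.23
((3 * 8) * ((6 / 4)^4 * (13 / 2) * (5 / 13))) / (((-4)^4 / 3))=3645 / 1024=3.56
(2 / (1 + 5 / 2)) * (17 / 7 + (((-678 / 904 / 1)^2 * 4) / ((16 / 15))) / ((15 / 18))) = 1111 / 392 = 2.83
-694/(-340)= 347/170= 2.04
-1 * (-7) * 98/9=686/9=76.22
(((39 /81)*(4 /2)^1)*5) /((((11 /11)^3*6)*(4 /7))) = 455 /324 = 1.40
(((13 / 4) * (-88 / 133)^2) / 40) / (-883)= -3146 / 78096935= -0.00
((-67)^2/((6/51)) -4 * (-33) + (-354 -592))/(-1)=-74685/2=-37342.50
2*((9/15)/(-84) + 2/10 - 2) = -253/70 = -3.61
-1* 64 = -64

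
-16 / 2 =-8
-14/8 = -7/4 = -1.75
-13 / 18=-0.72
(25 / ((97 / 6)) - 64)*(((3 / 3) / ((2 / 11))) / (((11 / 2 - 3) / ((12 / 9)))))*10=-533104 / 291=-1831.97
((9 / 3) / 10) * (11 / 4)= 33 / 40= 0.82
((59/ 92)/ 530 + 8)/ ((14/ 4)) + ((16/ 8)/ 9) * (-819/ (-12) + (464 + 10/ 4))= 62010707/ 511980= 121.12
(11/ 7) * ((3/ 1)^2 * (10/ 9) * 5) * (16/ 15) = 1760/ 21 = 83.81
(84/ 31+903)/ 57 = 15.89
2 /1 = 2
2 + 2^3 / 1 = 10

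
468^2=219024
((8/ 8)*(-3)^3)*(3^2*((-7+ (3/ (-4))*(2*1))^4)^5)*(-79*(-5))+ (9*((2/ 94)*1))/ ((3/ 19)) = -372033359114711044848171.60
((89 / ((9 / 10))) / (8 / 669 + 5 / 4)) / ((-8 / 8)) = -793880 / 10131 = -78.36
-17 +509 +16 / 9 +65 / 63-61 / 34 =352013 / 714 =493.02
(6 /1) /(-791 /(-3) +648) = 18 /2735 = 0.01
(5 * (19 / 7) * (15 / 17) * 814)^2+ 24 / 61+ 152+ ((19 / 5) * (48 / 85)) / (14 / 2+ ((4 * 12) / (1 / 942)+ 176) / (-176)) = 235964635384083666 / 2483485375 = 95013499.08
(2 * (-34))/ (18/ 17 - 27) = 1156/ 441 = 2.62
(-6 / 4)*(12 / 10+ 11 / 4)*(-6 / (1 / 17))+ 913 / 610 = 739133 / 1220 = 605.85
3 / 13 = 0.23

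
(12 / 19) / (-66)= -2 / 209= -0.01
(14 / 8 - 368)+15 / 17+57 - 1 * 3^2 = -21581 / 68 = -317.37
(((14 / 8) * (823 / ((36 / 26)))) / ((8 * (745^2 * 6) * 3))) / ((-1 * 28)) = -10699 / 23017996800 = -0.00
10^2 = 100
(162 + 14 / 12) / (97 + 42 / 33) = 10769 / 6486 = 1.66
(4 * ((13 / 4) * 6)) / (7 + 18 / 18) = 39 / 4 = 9.75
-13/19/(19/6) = -0.22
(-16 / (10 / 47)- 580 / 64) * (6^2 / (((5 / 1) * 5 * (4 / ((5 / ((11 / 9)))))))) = -546021 / 4400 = -124.10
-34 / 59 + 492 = 28994 / 59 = 491.42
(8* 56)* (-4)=-1792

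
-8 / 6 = -4 / 3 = -1.33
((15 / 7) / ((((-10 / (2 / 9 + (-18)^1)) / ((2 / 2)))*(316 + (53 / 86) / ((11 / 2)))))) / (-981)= -37840 / 3080282121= -0.00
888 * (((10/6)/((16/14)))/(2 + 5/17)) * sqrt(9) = 22015/13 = 1693.46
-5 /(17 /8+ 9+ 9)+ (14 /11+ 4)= 5.02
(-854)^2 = 729316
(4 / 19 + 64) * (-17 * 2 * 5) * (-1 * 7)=1451800 / 19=76410.53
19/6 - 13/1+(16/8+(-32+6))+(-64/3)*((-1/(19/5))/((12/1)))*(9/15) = -1275/38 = -33.55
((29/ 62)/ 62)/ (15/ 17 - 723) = -0.00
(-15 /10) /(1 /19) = -28.50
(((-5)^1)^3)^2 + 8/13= 203133/13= 15625.62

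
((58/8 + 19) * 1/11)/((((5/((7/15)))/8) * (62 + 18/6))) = 98/3575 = 0.03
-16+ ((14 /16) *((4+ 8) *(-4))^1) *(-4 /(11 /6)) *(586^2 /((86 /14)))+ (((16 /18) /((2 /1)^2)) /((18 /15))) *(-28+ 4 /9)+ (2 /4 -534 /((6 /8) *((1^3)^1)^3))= 1177410648251 /229878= 5121893.56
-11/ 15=-0.73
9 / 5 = 1.80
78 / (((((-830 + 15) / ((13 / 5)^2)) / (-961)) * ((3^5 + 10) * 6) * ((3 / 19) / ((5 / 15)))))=40115023 / 46393875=0.86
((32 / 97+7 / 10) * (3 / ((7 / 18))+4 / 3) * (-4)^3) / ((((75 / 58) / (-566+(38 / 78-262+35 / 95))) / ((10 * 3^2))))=1515241087488 / 44135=34331960.75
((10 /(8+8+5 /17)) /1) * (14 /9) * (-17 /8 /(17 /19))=-11305 /4986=-2.27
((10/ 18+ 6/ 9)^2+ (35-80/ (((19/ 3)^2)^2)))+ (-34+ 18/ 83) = 2331404864/ 876148083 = 2.66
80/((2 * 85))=8/17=0.47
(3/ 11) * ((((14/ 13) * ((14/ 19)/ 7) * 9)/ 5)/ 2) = 0.03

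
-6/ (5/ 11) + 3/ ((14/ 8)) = -402/ 35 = -11.49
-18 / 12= -3 / 2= -1.50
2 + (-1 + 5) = 6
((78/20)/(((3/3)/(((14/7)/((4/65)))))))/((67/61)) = 30927/268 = 115.40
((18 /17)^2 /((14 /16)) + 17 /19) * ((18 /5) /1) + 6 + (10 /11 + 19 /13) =16.20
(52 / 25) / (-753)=-52 / 18825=-0.00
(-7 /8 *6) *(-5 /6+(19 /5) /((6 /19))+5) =-1701 /20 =-85.05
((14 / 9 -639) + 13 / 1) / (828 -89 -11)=-1405 / 1638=-0.86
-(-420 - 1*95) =515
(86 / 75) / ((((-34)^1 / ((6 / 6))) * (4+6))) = -43 / 12750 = -0.00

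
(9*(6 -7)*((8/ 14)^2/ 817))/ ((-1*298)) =72/ 5964917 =0.00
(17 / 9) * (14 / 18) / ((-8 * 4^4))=-119 / 165888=-0.00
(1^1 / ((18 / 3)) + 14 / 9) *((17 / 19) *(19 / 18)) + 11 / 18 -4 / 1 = -571 / 324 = -1.76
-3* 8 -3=-27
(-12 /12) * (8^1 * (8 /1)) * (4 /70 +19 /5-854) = 380864 /7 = 54409.14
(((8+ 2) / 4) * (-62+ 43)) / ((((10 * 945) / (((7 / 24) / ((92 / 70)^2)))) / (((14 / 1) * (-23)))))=32585 / 119232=0.27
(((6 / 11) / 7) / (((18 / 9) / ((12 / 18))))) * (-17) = -34 / 77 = -0.44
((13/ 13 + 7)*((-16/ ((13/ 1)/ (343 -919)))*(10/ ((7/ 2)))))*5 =7372800/ 91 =81019.78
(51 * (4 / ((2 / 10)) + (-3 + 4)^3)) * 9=9639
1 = 1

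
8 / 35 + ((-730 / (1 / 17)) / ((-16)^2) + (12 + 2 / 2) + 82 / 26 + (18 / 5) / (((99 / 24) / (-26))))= -35097497 / 640640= -54.79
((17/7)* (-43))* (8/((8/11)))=-8041/7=-1148.71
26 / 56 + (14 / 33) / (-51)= 21487 / 47124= 0.46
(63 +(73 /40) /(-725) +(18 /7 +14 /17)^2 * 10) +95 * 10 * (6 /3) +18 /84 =853562853747 /410669000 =2078.47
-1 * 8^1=-8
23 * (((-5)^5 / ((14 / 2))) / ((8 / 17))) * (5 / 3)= -6109375 / 168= -36365.33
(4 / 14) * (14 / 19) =4 / 19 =0.21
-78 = -78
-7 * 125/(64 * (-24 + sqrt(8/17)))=875 * sqrt(34)/313088 + 44625/78272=0.59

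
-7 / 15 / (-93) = 7 / 1395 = 0.01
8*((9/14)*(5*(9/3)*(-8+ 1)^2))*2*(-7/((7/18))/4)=-34020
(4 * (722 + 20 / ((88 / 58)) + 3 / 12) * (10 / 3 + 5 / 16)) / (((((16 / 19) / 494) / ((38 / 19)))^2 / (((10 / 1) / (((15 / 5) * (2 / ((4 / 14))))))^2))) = 445426670869375 / 133056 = 3347663170.92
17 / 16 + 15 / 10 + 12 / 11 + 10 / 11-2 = 41 / 16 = 2.56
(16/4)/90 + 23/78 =397/1170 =0.34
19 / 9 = 2.11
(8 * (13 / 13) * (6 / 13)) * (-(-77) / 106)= 1848 / 689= 2.68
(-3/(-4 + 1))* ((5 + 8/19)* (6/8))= 309/76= 4.07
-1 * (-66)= 66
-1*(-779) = 779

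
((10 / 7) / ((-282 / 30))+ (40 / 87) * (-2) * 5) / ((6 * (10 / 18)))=-13595 / 9541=-1.42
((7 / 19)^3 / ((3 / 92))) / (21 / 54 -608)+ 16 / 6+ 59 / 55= 46254176371 / 12377785695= 3.74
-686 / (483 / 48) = -1568 / 23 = -68.17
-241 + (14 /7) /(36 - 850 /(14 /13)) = -1270807 /5273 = -241.00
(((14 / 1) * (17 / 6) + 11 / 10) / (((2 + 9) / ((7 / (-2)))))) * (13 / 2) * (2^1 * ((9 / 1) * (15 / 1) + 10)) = -3227497 / 132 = -24450.73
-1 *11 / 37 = -11 / 37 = -0.30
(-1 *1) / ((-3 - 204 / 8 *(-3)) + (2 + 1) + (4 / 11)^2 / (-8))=-242 / 18509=-0.01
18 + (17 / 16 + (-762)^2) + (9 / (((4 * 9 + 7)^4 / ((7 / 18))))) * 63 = 31762743343337 / 54700816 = 580663.06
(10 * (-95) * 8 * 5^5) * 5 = -118750000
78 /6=13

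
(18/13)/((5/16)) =288/65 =4.43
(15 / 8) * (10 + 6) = 30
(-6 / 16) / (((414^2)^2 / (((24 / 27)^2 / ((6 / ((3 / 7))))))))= -1 / 1388043821556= -0.00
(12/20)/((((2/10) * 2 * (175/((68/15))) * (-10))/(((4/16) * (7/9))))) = -17/22500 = -0.00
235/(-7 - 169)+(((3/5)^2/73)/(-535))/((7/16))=-1606162219/1202894000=-1.34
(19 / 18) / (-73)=-19 / 1314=-0.01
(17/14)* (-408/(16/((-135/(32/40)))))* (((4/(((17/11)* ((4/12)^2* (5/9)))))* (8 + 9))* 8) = 208574190/7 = 29796312.86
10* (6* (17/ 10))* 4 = 408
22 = 22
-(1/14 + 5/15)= -17/42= -0.40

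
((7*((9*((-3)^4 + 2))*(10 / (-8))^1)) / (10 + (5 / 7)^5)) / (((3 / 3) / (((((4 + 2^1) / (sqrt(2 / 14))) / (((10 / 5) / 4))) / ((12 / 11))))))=-322240611*sqrt(7) / 45652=-18675.38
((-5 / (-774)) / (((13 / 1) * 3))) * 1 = 5 / 30186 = 0.00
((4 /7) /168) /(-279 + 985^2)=1 /285164124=0.00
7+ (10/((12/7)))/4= 203/24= 8.46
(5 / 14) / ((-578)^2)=5 / 4677176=0.00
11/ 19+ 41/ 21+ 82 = 33728/ 399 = 84.53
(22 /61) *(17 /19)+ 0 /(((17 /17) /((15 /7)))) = 374 /1159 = 0.32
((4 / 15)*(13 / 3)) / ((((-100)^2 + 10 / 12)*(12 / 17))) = 442 / 2700225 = 0.00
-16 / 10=-8 / 5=-1.60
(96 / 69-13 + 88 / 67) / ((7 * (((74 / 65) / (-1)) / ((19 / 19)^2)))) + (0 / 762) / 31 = 1.29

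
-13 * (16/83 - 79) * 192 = 196702.84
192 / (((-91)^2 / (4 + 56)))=11520 / 8281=1.39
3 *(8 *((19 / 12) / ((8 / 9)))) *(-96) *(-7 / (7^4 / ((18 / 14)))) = 15.38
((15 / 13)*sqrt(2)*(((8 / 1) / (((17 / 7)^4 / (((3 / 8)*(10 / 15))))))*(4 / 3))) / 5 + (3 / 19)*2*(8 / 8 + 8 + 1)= 19208*sqrt(2) / 1085773 + 60 / 19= 3.18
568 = 568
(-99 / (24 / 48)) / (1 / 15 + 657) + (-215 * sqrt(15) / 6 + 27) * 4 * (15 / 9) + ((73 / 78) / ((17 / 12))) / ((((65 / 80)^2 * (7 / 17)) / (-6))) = 162517101 / 984256 - 2150 * sqrt(15) / 9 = -760.10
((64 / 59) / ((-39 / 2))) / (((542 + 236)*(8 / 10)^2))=-100 / 895089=-0.00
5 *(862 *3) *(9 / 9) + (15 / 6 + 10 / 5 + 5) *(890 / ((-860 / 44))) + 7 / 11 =5911580 / 473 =12498.05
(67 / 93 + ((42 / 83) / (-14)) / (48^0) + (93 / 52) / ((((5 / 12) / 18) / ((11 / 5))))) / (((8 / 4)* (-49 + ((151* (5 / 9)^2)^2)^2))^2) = 16527768358125671072541 / 8621637959156009748251256814222400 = 0.00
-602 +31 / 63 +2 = -37769 / 63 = -599.51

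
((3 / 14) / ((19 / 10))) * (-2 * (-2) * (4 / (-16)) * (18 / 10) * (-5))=135 / 133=1.02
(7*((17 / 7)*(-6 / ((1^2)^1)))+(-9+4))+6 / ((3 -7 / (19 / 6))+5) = -105.96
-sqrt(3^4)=-9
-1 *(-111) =111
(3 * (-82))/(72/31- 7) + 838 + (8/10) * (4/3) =387872/435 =891.66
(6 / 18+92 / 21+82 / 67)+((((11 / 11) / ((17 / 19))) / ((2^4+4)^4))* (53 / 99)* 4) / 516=96742879672283 / 16291709280000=5.94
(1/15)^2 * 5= 1/45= 0.02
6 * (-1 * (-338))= 2028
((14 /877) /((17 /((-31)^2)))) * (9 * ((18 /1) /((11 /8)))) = 17436384 /163999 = 106.32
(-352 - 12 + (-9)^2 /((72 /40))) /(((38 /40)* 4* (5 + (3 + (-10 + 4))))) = -41.97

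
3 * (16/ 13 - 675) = -26277/ 13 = -2021.31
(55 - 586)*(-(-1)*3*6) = -9558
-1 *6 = -6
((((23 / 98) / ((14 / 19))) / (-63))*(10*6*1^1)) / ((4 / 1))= -2185 / 28812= -0.08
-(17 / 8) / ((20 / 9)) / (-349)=153 / 55840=0.00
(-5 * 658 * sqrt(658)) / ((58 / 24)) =-39480 * sqrt(658) / 29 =-34921.44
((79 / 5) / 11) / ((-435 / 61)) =-4819 / 23925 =-0.20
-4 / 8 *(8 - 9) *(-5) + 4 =3 / 2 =1.50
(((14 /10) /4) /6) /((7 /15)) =1 /8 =0.12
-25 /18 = -1.39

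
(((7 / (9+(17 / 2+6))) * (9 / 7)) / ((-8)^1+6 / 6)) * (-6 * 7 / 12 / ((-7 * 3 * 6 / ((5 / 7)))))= -5 / 4606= -0.00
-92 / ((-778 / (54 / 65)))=0.10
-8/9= -0.89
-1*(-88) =88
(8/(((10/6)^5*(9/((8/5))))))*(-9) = -15552/15625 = -1.00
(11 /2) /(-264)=-1 /48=-0.02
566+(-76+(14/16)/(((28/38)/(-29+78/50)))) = 457.42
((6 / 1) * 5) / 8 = 15 / 4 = 3.75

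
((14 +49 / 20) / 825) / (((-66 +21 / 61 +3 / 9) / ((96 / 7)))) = -34404 / 8218375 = -0.00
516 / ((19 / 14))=7224 / 19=380.21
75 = 75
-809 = -809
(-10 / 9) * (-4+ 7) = -10 / 3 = -3.33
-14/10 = -7/5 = -1.40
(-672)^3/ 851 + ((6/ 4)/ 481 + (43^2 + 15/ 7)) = -54943820345/ 154882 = -354746.33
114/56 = 57/28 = 2.04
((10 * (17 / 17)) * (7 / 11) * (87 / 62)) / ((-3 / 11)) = -1015 / 31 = -32.74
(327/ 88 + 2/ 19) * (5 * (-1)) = -31945/ 1672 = -19.11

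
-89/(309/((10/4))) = -445/618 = -0.72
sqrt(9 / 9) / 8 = 1 / 8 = 0.12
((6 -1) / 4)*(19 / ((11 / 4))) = 95 / 11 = 8.64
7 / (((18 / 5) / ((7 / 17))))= 245 / 306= 0.80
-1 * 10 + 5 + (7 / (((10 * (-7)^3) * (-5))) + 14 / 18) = -93091 / 22050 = -4.22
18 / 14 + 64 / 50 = 2.57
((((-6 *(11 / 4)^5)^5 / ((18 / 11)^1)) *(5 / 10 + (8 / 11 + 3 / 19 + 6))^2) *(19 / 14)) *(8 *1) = -362045727638986862515713520859469 / 1337006139375616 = -270788380828275623.99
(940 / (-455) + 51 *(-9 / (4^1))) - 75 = -69821 / 364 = -191.82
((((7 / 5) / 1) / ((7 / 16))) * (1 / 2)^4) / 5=1 / 25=0.04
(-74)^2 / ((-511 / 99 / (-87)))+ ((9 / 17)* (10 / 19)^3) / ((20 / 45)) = 5499566122914 / 59584133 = 92299.17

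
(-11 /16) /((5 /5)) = -11 /16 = -0.69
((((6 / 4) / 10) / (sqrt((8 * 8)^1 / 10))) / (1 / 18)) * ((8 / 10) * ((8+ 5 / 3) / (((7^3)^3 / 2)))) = 261 * sqrt(10) / 2017680350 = 0.00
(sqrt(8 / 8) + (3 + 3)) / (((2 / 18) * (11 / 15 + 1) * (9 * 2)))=105 / 52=2.02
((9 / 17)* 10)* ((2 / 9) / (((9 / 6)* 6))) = 0.13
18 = 18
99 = 99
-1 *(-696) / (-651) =-1.07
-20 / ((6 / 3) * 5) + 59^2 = 3479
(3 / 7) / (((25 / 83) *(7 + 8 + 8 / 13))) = 3237 / 35525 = 0.09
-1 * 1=-1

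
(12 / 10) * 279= 1674 / 5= 334.80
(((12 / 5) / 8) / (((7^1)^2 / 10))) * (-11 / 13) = -0.05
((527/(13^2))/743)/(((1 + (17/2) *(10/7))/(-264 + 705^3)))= 111895.43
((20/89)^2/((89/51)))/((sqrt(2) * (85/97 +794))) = 329800 * sqrt(2)/18118408269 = 0.00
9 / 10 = 0.90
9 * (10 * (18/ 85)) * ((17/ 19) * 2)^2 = 22032/ 361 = 61.03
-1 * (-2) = 2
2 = 2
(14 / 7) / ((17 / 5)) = 10 / 17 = 0.59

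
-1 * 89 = -89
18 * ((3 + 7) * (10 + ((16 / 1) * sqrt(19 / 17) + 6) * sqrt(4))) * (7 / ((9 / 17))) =52360 + 4480 * sqrt(323) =132875.46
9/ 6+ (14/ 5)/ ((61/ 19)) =1447/ 610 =2.37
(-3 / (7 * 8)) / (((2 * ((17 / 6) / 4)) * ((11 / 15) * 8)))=-135 / 20944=-0.01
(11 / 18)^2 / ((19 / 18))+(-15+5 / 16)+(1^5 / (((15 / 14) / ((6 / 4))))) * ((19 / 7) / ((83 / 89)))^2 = -1632266939 / 659690640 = -2.47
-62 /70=-0.89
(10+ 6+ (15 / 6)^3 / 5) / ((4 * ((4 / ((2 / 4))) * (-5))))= -153 / 1280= -0.12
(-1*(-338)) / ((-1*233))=-338 / 233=-1.45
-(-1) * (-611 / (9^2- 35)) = -611 / 46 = -13.28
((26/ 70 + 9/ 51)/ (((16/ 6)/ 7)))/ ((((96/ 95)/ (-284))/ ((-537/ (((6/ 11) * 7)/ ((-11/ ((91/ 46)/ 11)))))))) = -1204920730849/ 346528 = -3477123.73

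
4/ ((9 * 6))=2/ 27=0.07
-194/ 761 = -0.25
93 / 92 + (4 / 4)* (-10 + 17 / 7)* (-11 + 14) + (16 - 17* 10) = -113153 / 644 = -175.70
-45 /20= -9 /4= -2.25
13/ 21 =0.62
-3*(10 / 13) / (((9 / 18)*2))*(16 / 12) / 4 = -10 / 13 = -0.77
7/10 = 0.70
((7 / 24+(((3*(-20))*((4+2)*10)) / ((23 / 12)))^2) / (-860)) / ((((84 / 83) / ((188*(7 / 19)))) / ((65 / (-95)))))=2271423286670239 / 11824800480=192089.78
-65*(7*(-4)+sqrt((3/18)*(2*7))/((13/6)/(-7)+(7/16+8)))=1820- 7280*sqrt(21)/2731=1807.78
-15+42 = 27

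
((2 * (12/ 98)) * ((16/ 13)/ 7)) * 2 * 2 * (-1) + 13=57199/ 4459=12.83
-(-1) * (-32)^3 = -32768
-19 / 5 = -3.80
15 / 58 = 0.26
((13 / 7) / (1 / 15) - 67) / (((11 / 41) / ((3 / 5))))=-33702 / 385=-87.54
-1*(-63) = 63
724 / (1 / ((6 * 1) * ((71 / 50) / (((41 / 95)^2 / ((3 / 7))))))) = 167011596 / 11767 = 14193.22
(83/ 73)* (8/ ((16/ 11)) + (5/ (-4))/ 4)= 6889/ 1168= 5.90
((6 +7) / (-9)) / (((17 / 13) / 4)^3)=-41.34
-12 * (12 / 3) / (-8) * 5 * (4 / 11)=120 / 11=10.91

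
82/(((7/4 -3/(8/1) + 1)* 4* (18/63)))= 574/19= 30.21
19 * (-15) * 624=-177840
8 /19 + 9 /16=0.98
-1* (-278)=278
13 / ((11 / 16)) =208 / 11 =18.91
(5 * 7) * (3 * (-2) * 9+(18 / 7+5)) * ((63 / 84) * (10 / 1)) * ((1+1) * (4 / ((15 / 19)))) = -123500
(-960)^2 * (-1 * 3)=-2764800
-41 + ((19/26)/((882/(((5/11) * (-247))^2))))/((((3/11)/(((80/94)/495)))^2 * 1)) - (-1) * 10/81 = -3512505038951/85930473321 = -40.88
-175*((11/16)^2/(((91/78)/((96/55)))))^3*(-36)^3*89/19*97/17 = 6106535033643/79135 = 77166045.79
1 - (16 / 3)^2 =-247 / 9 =-27.44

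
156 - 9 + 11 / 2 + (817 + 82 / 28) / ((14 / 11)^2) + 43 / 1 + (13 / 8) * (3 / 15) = 4815757 / 6860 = 702.01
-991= -991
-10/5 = -2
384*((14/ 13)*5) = 26880/ 13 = 2067.69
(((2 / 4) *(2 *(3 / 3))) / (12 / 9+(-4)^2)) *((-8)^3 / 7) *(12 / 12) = -384 / 91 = -4.22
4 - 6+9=7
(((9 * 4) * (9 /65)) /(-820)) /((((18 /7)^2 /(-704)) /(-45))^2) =-74373376 /533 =-139537.29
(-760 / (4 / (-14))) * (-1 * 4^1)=-10640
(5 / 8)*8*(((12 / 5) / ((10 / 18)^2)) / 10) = 486 / 125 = 3.89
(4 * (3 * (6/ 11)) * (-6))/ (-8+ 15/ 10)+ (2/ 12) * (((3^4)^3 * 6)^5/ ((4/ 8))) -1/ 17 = 267113131748195131206503396353362097/ 2431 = 109877882249360399509051200000000.00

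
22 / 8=11 / 4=2.75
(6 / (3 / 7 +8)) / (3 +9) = 7 / 118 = 0.06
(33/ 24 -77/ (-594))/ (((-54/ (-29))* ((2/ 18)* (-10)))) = -1885/ 2592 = -0.73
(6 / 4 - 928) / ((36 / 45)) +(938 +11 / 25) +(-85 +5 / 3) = -181811 / 600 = -303.02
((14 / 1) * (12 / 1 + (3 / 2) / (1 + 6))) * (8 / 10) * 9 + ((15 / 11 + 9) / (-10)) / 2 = 27075 / 22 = 1230.68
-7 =-7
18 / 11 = 1.64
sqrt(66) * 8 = 8 * sqrt(66) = 64.99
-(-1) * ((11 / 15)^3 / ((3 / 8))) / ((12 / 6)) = 5324 / 10125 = 0.53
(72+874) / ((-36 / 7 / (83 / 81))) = -274813 / 1458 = -188.49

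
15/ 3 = 5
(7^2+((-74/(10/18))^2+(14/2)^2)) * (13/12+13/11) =6061627/150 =40410.85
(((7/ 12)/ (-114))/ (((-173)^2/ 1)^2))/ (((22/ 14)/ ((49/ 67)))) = -0.00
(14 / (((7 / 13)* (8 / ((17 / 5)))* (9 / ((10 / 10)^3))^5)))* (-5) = -221 / 236196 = -0.00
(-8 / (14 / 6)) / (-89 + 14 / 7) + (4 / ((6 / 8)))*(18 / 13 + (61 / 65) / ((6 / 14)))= 2268536 / 118755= 19.10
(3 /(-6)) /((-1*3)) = 1 /6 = 0.17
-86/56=-43/28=-1.54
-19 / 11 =-1.73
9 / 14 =0.64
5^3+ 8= 133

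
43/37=1.16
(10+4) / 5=14 / 5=2.80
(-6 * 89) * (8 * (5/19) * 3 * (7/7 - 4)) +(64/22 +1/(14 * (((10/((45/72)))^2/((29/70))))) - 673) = 495385396141/52433920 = 9447.80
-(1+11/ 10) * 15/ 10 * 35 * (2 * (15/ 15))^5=-3528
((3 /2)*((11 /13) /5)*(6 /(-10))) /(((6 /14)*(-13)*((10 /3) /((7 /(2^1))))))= 0.03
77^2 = 5929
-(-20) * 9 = 180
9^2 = 81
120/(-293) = -120/293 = -0.41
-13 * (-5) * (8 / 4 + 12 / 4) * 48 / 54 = 2600 / 9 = 288.89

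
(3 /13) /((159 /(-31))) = -31 /689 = -0.04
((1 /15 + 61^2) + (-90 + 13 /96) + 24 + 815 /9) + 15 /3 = 5401091 /1440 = 3750.76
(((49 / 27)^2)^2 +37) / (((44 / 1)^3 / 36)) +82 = 51570521723 / 628753752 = 82.02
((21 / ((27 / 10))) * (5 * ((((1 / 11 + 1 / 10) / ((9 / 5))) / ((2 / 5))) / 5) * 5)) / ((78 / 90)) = 30625 / 2574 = 11.90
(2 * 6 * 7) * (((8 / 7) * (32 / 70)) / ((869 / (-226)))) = -347136 / 30415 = -11.41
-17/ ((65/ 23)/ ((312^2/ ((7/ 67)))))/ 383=-196163136/ 13405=-14633.58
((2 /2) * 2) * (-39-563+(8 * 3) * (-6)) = -1492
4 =4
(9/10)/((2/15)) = 6.75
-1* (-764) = 764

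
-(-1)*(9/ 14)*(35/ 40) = 9/ 16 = 0.56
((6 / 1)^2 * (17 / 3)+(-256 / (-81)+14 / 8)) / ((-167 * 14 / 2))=-67687 / 378756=-0.18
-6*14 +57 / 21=-569 / 7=-81.29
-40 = -40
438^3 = 84027672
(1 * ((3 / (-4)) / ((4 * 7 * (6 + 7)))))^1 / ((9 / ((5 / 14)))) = -5 / 61152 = -0.00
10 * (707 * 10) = 70700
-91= -91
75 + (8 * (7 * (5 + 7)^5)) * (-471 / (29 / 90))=-590687352705 / 29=-20368529403.62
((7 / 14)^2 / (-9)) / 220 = -1 / 7920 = -0.00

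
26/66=13/33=0.39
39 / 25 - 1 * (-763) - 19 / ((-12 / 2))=115159 / 150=767.73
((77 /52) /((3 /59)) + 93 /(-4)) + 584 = 23005 /39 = 589.87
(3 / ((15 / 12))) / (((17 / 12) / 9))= 1296 / 85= 15.25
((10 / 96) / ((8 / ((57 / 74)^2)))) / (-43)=-5415 / 30139904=-0.00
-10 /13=-0.77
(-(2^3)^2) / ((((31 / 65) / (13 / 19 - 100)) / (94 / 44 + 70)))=6228911520 / 6479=961400.14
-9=-9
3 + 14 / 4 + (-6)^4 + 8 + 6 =2633 / 2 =1316.50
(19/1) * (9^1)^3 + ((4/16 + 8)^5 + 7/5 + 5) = 52075.56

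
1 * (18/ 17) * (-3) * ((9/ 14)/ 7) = -243/ 833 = -0.29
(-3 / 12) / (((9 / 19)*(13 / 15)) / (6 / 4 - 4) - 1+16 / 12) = -1425 / 964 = -1.48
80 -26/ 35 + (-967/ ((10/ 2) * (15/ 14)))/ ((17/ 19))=-122.49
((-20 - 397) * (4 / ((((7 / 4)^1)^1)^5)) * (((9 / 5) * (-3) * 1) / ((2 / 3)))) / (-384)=-180144 / 84035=-2.14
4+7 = 11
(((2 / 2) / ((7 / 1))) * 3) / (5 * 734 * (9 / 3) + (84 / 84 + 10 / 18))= 0.00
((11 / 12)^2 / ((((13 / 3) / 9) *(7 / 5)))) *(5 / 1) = 9075 / 1456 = 6.23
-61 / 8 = -7.62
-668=-668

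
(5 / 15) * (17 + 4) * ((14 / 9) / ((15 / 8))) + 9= 14.81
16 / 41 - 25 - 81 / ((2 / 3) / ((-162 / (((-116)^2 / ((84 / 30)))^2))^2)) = -646078247424337470443 / 26252931752193280000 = -24.61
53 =53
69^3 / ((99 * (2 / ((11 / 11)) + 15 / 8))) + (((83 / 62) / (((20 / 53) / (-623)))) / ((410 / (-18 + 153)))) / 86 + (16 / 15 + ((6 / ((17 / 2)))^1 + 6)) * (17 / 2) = 263731711109 / 288567840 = 913.93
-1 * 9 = -9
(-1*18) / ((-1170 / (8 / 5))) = 8 / 325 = 0.02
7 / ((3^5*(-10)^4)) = 7 / 2430000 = 0.00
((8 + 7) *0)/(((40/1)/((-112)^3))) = 0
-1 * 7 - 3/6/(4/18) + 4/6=-8.58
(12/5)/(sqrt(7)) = 12*sqrt(7)/35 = 0.91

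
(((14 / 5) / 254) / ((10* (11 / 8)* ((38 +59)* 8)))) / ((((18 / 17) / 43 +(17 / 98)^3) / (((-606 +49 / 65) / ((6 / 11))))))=-47367345548306 / 1233103413852375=-0.04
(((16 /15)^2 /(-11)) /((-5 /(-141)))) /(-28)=3008 /28875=0.10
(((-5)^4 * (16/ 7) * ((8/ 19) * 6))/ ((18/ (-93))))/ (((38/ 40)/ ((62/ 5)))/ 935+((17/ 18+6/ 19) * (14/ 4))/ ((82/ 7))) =-6631188300000/ 133933499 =-49511.05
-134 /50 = -67 /25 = -2.68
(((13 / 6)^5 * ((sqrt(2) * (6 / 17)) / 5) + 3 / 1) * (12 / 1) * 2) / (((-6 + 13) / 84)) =864 + 742586 * sqrt(2) / 765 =2236.78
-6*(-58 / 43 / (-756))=-29 / 2709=-0.01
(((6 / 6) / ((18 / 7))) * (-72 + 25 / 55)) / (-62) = 5509 / 12276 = 0.45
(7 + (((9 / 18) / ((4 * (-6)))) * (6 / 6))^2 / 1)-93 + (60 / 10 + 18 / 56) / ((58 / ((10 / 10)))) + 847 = 355980011 / 467712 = 761.11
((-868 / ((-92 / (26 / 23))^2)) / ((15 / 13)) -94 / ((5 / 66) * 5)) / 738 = -5210784437 / 15489199350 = -0.34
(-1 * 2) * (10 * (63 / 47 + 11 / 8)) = -5105 / 94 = -54.31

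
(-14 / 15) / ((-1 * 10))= 7 / 75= 0.09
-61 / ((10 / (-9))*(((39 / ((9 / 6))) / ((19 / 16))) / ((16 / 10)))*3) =3477 / 2600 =1.34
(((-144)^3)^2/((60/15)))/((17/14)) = 31206351568896/17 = 1835667739346.82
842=842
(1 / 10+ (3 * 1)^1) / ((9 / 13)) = 403 / 90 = 4.48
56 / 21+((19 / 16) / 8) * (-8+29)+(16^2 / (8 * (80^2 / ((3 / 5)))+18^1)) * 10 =285822527 / 49162368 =5.81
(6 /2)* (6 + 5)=33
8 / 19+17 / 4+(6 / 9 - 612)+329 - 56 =-76075 / 228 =-333.66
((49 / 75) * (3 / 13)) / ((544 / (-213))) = -10437 / 176800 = -0.06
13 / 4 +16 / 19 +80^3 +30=38914591 / 76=512034.09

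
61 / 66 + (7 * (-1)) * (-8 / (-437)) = 22961 / 28842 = 0.80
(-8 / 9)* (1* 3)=-8 / 3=-2.67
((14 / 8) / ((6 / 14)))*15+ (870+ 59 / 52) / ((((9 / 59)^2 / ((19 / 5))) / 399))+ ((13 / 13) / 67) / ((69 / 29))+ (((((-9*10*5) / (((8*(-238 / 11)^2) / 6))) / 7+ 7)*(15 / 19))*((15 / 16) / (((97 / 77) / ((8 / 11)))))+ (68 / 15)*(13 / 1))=12820669532181865546319 / 225865030115088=56762525.50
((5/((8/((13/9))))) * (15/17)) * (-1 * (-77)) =25025/408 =61.34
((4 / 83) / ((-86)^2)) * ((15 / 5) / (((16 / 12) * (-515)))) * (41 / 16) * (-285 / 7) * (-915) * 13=-250187535 / 7081581248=-0.04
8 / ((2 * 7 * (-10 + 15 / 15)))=-4 / 63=-0.06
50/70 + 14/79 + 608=608.89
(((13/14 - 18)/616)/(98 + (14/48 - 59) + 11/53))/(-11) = 38001/595781494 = 0.00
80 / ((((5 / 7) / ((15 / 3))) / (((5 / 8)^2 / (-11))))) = -875 / 44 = -19.89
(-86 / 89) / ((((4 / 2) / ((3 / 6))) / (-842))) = 18103 / 89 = 203.40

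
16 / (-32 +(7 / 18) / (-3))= -864 / 1735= -0.50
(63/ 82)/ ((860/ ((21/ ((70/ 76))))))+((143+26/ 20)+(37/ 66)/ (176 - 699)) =439129228829/ 3042761700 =144.32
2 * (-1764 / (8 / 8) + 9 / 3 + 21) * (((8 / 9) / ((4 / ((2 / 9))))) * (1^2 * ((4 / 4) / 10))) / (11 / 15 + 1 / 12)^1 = -9280 / 441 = -21.04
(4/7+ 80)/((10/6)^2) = 5076/175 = 29.01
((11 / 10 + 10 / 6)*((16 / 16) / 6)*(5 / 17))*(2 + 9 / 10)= 2407 / 6120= 0.39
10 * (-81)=-810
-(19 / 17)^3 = -6859 / 4913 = -1.40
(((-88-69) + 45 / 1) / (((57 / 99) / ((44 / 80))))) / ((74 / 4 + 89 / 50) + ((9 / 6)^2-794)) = 0.14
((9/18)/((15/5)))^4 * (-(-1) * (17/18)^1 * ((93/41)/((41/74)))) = 19499/6535728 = 0.00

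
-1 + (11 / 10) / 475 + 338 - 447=-522489 / 4750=-110.00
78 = 78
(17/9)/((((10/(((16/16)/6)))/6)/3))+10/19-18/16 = -73/2280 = -0.03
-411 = -411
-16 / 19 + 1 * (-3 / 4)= -121 / 76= -1.59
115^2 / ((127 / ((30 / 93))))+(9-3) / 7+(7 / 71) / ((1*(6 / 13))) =406940341 / 11740134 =34.66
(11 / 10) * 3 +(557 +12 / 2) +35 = 6013 / 10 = 601.30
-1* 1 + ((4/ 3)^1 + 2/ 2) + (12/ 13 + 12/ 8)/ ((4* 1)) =605/ 312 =1.94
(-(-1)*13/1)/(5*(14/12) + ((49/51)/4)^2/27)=14607216/6556921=2.23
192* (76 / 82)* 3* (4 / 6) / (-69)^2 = 4864 / 65067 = 0.07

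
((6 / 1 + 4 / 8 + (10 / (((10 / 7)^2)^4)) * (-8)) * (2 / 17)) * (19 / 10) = 44843781 / 106250000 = 0.42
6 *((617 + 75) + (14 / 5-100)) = 17844 / 5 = 3568.80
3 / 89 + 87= 7746 / 89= 87.03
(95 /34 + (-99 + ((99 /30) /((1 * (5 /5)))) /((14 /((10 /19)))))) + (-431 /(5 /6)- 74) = -7769721 /11305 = -687.28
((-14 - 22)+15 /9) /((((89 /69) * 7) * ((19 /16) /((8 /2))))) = -12.81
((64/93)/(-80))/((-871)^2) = -4/352768065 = -0.00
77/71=1.08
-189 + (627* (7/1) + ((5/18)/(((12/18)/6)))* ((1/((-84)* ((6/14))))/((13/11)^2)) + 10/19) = 971116585/231192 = 4200.48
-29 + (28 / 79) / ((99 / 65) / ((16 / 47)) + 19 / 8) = -16289673 / 562717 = -28.95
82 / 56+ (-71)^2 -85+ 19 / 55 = 7635027 / 1540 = 4957.81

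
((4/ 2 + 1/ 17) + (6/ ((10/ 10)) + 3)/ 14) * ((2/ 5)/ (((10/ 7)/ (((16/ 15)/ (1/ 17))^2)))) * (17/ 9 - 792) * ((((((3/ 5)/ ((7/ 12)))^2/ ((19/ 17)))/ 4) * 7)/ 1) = -676564888064/ 2078125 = -325565.06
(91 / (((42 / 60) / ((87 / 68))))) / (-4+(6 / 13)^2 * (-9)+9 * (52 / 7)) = 6689865 / 2451128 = 2.73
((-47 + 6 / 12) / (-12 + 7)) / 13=93 / 130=0.72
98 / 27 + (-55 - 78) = -3493 / 27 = -129.37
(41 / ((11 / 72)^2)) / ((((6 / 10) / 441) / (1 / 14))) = 11158560 / 121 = 92219.50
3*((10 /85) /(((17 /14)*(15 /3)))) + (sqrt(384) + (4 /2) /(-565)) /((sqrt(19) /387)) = -774*sqrt(19) /10735 + 84 /1445 + 3096*sqrt(114) /19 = 1739.55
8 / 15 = 0.53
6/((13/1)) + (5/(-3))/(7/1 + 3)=0.29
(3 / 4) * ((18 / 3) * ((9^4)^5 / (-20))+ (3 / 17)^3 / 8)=-2150301974412480883174863 / 786080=-2735474728287808980.22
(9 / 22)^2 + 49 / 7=3469 / 484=7.17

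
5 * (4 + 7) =55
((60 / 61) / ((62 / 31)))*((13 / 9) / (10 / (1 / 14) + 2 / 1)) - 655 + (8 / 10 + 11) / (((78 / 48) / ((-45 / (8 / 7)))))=-158929531 / 168909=-940.92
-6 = -6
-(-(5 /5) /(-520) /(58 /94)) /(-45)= 47 /678600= 0.00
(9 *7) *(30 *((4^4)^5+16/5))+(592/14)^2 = 101825771848719328/49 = 2078076976504476.08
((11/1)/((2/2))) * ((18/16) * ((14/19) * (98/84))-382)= -637087/152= -4191.36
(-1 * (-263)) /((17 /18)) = 4734 /17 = 278.47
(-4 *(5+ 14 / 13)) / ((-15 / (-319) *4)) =-129.24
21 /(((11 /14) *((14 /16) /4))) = 1344 /11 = 122.18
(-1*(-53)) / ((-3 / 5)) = -265 / 3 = -88.33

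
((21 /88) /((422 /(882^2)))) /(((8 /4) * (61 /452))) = 461503413 /283162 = 1629.82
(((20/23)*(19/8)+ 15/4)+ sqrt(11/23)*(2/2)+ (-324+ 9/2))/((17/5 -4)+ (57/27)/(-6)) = 3895965/11822 -270*sqrt(253)/5911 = 328.83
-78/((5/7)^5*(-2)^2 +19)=-436982/110611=-3.95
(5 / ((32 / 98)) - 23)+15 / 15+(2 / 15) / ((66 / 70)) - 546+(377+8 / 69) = -6391271 / 36432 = -175.43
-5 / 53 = -0.09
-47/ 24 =-1.96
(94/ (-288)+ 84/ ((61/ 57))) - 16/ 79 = 54101251/ 693936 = 77.96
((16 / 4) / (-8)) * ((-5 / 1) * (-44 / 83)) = -110 / 83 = -1.33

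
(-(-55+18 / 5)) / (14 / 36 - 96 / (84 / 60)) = -32382 / 42955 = -0.75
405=405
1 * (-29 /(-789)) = 29 /789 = 0.04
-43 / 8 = -5.38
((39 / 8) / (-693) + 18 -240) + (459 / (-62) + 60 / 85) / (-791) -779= -110160140623 / 110050248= -1001.00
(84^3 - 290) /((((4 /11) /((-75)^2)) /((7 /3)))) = 42764885625 /2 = 21382442812.50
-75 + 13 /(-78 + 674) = -44687 /596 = -74.98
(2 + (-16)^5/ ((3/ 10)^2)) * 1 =-104857582/ 9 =-11650842.44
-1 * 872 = -872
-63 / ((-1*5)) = 63 / 5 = 12.60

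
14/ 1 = 14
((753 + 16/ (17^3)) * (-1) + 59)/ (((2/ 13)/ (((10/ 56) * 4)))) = -3222.16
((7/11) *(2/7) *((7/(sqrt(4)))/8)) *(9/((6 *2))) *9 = 189/352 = 0.54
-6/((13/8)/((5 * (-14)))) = 3360/13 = 258.46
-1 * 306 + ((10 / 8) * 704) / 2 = 134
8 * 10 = 80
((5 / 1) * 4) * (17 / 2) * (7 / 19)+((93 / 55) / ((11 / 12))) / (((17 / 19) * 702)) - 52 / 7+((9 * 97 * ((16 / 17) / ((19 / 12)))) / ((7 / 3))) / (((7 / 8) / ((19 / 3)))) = 621760728068 / 373438065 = 1664.96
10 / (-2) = -5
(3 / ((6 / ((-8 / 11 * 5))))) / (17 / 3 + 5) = -15 / 88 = -0.17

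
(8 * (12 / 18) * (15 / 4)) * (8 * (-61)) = -9760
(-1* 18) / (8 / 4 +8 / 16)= -36 / 5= -7.20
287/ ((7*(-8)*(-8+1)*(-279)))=-41/ 15624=-0.00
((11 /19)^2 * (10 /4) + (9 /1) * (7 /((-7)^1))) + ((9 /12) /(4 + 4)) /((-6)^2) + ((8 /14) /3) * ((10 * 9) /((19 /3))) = -5291105 /970368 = -5.45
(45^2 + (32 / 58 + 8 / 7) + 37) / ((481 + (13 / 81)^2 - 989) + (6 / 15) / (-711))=-1085696893350 / 267242387489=-4.06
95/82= 1.16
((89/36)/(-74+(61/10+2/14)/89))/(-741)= 277235/6143256054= 0.00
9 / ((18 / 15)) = 15 / 2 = 7.50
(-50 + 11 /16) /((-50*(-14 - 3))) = -789 /13600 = -0.06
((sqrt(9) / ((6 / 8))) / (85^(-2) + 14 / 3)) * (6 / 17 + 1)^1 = 117300 / 101153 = 1.16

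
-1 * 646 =-646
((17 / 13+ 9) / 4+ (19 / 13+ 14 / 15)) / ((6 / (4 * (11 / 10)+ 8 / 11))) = 91133 / 21450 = 4.25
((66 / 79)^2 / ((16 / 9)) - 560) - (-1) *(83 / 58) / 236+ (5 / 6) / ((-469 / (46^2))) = -67713480139505 / 120195518856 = -563.36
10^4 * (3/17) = 30000/17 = 1764.71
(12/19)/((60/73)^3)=389017/342000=1.14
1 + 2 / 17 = 19 / 17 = 1.12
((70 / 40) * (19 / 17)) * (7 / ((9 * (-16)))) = -931 / 9792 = -0.10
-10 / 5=-2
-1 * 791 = -791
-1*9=-9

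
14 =14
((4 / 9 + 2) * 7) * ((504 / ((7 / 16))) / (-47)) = -19712 / 47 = -419.40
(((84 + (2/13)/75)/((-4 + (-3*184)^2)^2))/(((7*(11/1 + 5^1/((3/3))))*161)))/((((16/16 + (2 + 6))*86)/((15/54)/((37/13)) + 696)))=18984924551/420705913957665336000000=0.00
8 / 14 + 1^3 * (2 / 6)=19 / 21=0.90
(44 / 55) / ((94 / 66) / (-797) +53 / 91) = 2393391 / 1737095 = 1.38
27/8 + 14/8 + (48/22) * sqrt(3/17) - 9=-31/8 + 24 * sqrt(51)/187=-2.96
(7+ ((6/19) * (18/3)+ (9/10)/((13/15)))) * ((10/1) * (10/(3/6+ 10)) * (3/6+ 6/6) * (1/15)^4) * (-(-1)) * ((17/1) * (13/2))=11917/38475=0.31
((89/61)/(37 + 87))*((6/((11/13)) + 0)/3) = 1157/41602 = 0.03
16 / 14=8 / 7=1.14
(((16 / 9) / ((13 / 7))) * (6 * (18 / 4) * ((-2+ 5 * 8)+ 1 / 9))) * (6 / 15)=76832 / 195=394.01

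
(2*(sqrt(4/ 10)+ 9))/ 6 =sqrt(10)/ 15+ 3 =3.21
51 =51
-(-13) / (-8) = -13 / 8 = -1.62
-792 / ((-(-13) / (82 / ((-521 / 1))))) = 64944 / 6773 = 9.59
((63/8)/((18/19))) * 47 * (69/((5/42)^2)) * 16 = 760846716/25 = 30433868.64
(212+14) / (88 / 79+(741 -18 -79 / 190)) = 0.31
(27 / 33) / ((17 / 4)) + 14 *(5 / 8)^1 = 6689 / 748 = 8.94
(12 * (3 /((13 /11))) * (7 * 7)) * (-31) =-46271.08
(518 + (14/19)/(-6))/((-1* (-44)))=11.77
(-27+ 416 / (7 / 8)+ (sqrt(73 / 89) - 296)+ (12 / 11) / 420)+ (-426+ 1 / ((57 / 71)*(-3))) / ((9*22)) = sqrt(6497) / 89+ 178083413 / 1185030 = 151.18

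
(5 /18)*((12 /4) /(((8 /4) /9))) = 15 /4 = 3.75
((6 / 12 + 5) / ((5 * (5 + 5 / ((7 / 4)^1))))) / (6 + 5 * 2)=7 / 800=0.01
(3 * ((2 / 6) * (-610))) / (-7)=610 / 7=87.14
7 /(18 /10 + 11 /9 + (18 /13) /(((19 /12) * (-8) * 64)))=4979520 /2148673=2.32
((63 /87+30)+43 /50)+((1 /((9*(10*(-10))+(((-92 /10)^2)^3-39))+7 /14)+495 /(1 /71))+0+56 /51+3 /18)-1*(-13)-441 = 8102967993558899879 /233179949345775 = 34749.85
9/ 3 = 3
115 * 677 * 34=2647070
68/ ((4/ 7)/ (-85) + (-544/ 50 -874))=-0.08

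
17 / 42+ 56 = 2369 / 42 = 56.40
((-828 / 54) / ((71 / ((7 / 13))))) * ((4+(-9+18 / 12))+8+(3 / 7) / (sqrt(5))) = -483 / 923 -46 * sqrt(5) / 4615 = -0.55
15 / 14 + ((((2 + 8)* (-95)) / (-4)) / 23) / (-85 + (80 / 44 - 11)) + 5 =284115 / 47656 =5.96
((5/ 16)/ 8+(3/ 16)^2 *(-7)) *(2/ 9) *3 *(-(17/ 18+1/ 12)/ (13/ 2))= 1961/ 89856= 0.02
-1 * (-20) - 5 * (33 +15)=-220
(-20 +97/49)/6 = -883/294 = -3.00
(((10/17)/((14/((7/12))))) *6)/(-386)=-5/13124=-0.00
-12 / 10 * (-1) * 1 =6 / 5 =1.20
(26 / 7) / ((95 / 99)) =2574 / 665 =3.87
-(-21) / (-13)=-21 / 13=-1.62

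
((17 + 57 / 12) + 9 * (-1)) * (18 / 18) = 51 / 4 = 12.75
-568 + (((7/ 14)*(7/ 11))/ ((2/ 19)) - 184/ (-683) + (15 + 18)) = -15978885/ 30052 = -531.71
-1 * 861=-861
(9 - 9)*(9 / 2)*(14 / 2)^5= 0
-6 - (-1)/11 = -65/11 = -5.91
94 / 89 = 1.06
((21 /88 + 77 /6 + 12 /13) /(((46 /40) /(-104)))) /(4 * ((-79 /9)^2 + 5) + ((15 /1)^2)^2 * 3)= -25936740 /3119100127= -0.01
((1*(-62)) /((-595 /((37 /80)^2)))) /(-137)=-42439 /260848000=-0.00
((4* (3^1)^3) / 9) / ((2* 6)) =1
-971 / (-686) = 971 / 686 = 1.42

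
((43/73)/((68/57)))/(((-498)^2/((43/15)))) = 35131/6155459280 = 0.00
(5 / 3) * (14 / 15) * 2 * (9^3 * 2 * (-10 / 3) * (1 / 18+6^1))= -91560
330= 330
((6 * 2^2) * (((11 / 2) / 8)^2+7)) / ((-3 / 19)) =-36347 / 32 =-1135.84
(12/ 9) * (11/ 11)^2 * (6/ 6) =4/ 3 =1.33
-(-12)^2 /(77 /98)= -2016 /11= -183.27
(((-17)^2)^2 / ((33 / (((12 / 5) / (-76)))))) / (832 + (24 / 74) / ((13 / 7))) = -0.10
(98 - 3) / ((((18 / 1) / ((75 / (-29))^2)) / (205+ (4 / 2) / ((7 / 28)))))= 12646875 / 1682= 7518.95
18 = 18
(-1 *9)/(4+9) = -9/13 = -0.69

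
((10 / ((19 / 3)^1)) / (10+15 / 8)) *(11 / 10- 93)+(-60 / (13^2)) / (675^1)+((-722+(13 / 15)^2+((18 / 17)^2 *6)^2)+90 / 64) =-25197749088589763 / 36687835360800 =-686.81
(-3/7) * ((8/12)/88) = -0.00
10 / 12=5 / 6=0.83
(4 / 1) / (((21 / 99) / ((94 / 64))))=1551 / 56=27.70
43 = 43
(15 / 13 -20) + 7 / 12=-2849 / 156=-18.26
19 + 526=545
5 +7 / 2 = 17 / 2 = 8.50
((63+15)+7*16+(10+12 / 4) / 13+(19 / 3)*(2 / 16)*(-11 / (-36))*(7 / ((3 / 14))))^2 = 66448981729 / 1679616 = 39562.01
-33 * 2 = -66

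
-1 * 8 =-8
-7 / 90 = -0.08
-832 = -832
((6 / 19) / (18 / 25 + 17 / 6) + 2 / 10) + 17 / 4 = 919303 / 202540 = 4.54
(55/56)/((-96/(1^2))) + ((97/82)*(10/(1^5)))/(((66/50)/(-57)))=-1238520805/2424576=-510.82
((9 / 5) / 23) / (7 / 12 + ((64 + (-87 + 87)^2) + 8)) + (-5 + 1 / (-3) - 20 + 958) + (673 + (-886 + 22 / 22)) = 216557054 / 300495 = 720.67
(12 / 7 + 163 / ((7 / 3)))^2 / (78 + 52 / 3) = 753003 / 14014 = 53.73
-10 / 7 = -1.43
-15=-15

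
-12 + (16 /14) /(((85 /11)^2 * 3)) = -1819732 /151725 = -11.99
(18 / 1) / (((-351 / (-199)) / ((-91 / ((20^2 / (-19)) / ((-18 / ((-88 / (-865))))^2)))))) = 1380909.91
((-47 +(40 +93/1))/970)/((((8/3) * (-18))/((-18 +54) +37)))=-0.13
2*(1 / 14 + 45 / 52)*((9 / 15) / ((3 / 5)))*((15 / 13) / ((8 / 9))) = 46035 / 18928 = 2.43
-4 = -4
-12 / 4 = -3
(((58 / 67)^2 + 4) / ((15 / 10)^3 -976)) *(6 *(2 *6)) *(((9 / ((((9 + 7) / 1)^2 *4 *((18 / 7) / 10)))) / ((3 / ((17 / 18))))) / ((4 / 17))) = -26956475 / 1676587632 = -0.02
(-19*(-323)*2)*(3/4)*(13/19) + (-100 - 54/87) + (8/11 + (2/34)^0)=3955349/638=6199.61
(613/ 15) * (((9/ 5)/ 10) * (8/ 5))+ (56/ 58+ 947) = 17395199/ 18125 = 959.74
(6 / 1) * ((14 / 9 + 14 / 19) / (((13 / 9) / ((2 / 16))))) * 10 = 2940 / 247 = 11.90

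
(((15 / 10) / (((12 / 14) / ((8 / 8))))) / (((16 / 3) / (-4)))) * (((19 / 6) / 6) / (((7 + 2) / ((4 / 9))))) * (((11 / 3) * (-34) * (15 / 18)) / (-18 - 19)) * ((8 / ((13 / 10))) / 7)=-88825 / 1051947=-0.08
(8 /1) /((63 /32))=256 /63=4.06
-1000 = -1000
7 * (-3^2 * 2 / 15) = -42 / 5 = -8.40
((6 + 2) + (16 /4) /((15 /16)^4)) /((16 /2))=1.65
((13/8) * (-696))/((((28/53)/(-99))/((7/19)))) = 5934357/76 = 78083.64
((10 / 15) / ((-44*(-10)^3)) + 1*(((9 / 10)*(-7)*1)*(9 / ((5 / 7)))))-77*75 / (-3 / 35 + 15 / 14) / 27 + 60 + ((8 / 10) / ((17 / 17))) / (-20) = -3229815833 / 13662000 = -236.41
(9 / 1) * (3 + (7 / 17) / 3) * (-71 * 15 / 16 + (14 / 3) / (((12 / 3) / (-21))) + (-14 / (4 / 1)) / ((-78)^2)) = -22161110 / 8619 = -2571.19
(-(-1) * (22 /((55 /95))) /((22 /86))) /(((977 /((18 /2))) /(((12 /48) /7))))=7353 /150458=0.05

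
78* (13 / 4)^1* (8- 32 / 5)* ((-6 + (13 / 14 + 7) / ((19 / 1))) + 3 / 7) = -1390194 / 665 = -2090.52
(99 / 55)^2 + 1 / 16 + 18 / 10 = 2041 / 400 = 5.10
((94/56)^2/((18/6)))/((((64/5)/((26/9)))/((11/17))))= 1579435/11515392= 0.14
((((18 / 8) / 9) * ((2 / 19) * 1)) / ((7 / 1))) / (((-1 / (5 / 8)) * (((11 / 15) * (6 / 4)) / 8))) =-25 / 1463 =-0.02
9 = 9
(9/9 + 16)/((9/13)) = 221/9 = 24.56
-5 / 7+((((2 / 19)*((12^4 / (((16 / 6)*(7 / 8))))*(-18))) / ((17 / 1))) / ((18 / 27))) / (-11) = 3341467 / 24871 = 134.35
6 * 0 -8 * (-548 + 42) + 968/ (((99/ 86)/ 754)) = 5742704/ 9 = 638078.22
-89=-89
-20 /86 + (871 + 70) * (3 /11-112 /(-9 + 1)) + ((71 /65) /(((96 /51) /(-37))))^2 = 28427170069313 /2046387200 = 13891.39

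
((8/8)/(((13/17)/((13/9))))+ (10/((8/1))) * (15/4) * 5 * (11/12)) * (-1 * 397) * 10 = -26724055/288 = -92791.86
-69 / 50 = -1.38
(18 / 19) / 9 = 2 / 19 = 0.11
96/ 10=48/ 5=9.60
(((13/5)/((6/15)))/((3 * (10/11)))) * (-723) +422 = -26023/20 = -1301.15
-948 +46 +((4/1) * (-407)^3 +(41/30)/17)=-137535511699/510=-269677473.92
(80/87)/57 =80/4959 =0.02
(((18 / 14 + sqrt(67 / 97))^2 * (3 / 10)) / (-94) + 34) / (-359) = -7593623 / 80197369 + 27 * sqrt(6499) / 114567670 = -0.09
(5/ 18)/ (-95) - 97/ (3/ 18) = -199045/ 342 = -582.00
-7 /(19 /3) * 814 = -17094 /19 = -899.68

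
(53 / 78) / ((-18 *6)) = -53 / 8424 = -0.01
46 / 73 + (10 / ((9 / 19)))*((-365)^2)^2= 374699013195.07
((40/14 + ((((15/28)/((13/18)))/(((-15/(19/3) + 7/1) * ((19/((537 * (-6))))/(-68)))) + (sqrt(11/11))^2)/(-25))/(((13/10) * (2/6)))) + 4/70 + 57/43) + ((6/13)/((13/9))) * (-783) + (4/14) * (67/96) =-55908537617/134294160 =-416.31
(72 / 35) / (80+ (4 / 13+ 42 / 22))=3432 / 137165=0.03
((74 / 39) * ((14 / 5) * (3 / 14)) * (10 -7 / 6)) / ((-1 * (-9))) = 1961 / 1755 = 1.12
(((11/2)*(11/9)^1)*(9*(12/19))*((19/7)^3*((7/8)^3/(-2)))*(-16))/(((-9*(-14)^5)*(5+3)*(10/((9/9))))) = 43681/4130488320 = 0.00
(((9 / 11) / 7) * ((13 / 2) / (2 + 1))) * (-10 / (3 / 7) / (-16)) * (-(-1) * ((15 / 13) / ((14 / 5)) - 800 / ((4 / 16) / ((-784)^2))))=-1789878271625 / 2464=-726411636.21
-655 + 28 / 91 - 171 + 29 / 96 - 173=-1245991 / 1248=-998.39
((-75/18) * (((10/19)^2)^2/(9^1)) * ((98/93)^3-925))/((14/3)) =46443064562500/6603950341611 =7.03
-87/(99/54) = -522/11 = -47.45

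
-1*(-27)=27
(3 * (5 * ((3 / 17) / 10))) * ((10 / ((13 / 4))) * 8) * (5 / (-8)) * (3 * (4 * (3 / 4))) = -8100 / 221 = -36.65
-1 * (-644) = 644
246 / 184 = 123 / 92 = 1.34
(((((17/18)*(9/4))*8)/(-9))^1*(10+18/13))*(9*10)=-25160/13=-1935.38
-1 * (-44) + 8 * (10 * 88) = 7084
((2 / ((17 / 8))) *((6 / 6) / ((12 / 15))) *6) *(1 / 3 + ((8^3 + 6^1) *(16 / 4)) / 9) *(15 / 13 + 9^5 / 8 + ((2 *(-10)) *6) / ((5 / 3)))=2629263625 / 221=11897120.48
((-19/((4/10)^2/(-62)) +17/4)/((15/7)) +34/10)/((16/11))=2271203/960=2365.84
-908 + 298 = -610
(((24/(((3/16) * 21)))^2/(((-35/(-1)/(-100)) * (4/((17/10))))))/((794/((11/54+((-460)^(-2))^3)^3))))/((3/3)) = -0.00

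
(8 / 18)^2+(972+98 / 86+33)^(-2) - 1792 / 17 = -271182570530407 / 2577432379392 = -105.21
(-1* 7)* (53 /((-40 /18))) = 3339 /20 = 166.95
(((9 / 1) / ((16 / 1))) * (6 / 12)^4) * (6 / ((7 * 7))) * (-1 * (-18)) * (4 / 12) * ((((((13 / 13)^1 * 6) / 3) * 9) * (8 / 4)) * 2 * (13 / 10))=9477 / 3920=2.42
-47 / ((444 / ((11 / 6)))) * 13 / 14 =-6721 / 37296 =-0.18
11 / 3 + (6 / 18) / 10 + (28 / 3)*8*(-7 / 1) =-15569 / 30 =-518.97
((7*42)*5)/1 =1470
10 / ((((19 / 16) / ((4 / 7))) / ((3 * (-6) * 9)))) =-103680 / 133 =-779.55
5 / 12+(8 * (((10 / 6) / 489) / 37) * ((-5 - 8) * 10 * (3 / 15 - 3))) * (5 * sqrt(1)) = 381665 / 217116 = 1.76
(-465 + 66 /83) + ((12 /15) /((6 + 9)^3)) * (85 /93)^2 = -224935095727 /484560225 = -464.20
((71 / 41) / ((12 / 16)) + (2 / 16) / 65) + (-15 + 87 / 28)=-4290049 / 447720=-9.58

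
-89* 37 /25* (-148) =487364 /25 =19494.56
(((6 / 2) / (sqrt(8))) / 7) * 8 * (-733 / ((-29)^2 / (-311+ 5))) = 1345788 * sqrt(2) / 5887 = 323.29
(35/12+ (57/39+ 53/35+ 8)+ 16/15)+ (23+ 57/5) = 269501/5460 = 49.36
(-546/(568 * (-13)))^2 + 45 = 3629961/80656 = 45.01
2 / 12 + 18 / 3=37 / 6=6.17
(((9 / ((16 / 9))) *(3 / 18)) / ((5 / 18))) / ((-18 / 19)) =-513 / 160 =-3.21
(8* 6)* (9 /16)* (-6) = -162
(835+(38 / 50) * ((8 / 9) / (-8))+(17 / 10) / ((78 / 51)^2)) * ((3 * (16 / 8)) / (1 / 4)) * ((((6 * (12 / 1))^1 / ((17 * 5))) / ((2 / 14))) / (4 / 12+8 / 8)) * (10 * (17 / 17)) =64059004044 / 71825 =891876.14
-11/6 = -1.83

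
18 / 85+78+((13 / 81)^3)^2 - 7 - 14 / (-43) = 73846586116137484 / 1032279955838055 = 71.54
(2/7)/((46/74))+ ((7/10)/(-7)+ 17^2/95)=104059/30590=3.40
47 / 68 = 0.69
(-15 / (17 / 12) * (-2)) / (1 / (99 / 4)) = 8910 / 17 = 524.12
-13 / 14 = -0.93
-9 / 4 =-2.25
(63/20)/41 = 63/820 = 0.08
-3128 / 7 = -446.86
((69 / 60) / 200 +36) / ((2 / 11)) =1584253 / 8000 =198.03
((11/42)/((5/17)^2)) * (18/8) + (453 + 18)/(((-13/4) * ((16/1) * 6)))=48253/9100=5.30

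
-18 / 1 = -18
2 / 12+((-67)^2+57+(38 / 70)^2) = 33416491 / 7350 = 4546.46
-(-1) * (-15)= -15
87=87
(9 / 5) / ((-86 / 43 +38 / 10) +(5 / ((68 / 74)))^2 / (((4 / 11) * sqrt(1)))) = 41616 / 1923991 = 0.02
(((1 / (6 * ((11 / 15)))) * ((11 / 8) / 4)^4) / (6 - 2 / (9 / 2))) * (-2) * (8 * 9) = -107811 / 1310720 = -0.08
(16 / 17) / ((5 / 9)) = 144 / 85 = 1.69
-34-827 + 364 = -497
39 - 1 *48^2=-2265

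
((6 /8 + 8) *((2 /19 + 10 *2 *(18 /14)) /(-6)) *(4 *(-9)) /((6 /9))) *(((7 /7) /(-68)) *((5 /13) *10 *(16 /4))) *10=-1136250 /247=-4600.20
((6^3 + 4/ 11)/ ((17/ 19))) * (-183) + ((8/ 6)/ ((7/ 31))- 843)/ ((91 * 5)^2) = -2116288412869/ 47822775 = -44252.73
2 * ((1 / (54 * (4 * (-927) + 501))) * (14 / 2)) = -7 / 86589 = -0.00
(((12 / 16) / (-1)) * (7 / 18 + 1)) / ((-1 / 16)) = 50 / 3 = 16.67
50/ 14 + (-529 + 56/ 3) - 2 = -10684/ 21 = -508.76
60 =60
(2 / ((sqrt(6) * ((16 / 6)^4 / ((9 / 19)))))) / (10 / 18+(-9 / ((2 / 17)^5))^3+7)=-0.00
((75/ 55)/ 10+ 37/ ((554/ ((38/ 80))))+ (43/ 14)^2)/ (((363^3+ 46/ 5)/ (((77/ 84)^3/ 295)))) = 4625658059/ 8825316597516303360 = 0.00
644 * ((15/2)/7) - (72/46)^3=8348574/12167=686.17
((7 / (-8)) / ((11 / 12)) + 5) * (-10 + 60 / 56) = -36.12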